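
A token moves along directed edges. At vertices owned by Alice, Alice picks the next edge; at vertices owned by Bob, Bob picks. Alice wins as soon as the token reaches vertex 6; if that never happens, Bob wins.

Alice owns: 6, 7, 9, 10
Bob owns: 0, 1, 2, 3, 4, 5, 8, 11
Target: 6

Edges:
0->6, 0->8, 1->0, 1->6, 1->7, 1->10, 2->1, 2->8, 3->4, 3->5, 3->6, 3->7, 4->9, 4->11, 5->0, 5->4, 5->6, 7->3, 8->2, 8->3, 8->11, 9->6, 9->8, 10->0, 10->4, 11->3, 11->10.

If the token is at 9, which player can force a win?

A0 = {6}
A1: add {9} — 9 (Alice) has 9→6.
A2 = A1; e.g. 0 (Bob) can still go to 8. Fixed point.
9 ∈ A1, so Alice can force the target.

Alice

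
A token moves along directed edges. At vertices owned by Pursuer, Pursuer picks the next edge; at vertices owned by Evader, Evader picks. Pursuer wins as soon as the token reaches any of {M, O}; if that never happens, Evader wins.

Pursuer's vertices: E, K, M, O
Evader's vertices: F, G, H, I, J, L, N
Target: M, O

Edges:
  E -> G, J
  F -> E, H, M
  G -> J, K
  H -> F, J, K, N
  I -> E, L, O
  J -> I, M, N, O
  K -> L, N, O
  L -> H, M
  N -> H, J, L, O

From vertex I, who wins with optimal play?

Evader

A0 = {M, O}
A1: add {K} — K (Pursuer) has K→O.
A2 = A1; e.g. E (Pursuer) has no edge into A1. Fixed point.
I never enters the attractor, so Evader can avoid the target forever.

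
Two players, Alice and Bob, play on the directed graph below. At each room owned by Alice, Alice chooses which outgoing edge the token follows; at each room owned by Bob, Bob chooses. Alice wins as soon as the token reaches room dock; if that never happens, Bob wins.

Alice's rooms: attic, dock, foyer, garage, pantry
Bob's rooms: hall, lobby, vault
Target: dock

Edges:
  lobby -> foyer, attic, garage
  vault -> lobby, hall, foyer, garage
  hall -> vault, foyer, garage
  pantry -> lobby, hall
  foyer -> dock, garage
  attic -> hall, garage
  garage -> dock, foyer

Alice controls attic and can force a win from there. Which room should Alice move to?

garage

A0 = {dock}
A1: add {foyer, garage} — foyer (Alice) has foyer→dock; garage (Alice) has garage→dock.
A2: add {attic} — attic (Alice) has attic→garage.
A3: add {lobby} — lobby (Bob): all of {foyer, attic, garage} already in.
A4: add {pantry} — pantry (Alice) has pantry→lobby.
A5 = A4; e.g. vault (Bob) can still go to hall. Fixed point.
From attic, successor garage is in the attractor (rank 1); the other successor hall is not.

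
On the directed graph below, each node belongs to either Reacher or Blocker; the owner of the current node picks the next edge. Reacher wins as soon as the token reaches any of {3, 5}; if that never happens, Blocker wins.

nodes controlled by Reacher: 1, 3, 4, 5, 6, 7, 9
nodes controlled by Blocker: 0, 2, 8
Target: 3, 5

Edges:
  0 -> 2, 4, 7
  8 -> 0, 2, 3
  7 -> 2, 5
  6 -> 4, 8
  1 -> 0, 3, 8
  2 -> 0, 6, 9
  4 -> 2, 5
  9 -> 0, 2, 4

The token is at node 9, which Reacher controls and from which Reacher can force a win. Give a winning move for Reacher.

A0 = {3, 5}
A1: add {1, 4, 7} — 1 (Reacher) has 1→3; 4 (Reacher) has 4→5; 7 (Reacher) has 7→5.
A2: add {6, 9} — 6 (Reacher) has 6→4; 9 (Reacher) has 9→4.
A3 = A2; e.g. 0 (Blocker) can still go to 2. Fixed point.
From 9, successor 4 is in the attractor (rank 1); the other successors 0, 2 are not.

4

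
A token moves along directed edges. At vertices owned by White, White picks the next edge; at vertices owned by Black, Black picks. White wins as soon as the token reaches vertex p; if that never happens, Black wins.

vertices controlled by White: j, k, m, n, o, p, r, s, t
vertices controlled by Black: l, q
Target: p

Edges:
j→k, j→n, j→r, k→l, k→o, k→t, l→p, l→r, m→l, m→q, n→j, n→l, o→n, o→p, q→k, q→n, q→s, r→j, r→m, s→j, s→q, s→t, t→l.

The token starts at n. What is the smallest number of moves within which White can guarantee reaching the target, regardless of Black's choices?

A0 = {p}
A1: add {o} — o (White) has o→p.
A2: add {k} — k (White) has k→o.
A3: add {j} — j (White) has j→k.
A4: add {n, r, s} — n (White) has n→j; r (White) has r→j; s (White) has s→j.
n enters the attractor at level 4, so White can force the target in 4 moves from there.

4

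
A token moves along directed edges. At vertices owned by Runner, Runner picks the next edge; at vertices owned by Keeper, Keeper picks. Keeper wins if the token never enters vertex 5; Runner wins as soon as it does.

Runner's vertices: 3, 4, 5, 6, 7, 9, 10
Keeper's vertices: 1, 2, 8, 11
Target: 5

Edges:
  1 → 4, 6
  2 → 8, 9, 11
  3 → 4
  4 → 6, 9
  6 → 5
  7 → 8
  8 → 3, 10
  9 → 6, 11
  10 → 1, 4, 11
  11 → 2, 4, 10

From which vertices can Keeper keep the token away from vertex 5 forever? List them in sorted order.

A0 = {5}
A1: add {6} — 6 (Runner) has 6→5.
A2: add {4, 9} — 4 (Runner) has 4→6; 9 (Runner) has 9→6.
A3: add {1, 3, 10} — 1 (Keeper): all of {4, 6} already in; 3 (Runner) has 3→4; 10 (Runner) has 10→4.
A4: add {8} — 8 (Keeper): all of {3, 10} already in.
A5: add {7} — 7 (Runner) has 7→8.
A6 = A5; e.g. 2 (Keeper) can still go to 11. Fixed point.
Runner's attractor = {1, 3, 4, 5, 6, 7, 8, 9, 10}; Keeper avoids the target exactly from the complement.

2, 11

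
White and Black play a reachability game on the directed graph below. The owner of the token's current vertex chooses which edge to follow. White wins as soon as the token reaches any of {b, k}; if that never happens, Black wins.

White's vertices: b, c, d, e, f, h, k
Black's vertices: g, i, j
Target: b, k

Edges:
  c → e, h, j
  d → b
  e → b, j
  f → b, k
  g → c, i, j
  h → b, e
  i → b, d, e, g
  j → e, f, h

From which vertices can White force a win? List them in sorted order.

b, c, d, e, f, h, j, k

A0 = {b, k}
A1: add {d, e, f, h} — d (White) has d→b; e (White) has e→b; f (White) has f→b; h (White) has h→b.
A2: add {c, j} — c (White) has c→e; j (Black): all of {e, f, h} already in.
A3 = A2; e.g. g (Black) can still go to i. Fixed point.
White's winning region = {b, c, d, e, f, h, j, k}.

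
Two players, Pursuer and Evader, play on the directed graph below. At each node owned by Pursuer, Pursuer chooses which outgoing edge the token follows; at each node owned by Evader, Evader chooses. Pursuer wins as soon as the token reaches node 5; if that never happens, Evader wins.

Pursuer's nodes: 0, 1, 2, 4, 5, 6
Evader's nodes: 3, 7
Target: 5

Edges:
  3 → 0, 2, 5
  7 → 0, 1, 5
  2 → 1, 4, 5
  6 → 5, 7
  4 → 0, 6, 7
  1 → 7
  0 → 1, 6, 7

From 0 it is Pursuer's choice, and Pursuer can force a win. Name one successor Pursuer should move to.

6

A0 = {5}
A1: add {2, 6} — 2 (Pursuer) has 2→5; 6 (Pursuer) has 6→5.
A2: add {0, 4} — 0 (Pursuer) has 0→6; 4 (Pursuer) has 4→6.
A3: add {3} — 3 (Evader): all of {0, 2, 5} already in.
A4 = A3; e.g. 1 (Pursuer) has no edge into A3. Fixed point.
From 0, successor 6 is in the attractor (rank 1); the other successors 1, 7 are not.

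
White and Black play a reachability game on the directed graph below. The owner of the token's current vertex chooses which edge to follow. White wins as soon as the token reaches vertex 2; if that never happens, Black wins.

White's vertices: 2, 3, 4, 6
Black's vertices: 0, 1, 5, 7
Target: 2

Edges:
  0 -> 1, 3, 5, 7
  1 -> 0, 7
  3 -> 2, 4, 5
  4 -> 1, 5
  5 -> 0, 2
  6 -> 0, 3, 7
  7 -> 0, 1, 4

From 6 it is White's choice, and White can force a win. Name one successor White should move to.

3

A0 = {2}
A1: add {3} — 3 (White) has 3→2.
A2: add {6} — 6 (White) has 6→3.
A3 = A2; e.g. 0 (Black) can still go to 1. Fixed point.
From 6, successor 3 is in the attractor (rank 1); the other successors 0, 7 are not.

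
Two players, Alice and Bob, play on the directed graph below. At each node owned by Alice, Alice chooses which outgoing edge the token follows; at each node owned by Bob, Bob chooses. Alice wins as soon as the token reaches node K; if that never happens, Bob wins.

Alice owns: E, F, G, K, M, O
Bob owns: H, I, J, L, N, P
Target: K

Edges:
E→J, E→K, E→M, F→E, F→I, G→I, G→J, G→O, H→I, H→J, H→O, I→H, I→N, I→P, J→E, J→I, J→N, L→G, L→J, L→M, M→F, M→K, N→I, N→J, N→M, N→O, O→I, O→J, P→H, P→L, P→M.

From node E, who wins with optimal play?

Alice

A0 = {K}
A1: add {E, M} — E (Alice) has E→K; M (Alice) has M→K.
E ∈ A1, so Alice can force the target.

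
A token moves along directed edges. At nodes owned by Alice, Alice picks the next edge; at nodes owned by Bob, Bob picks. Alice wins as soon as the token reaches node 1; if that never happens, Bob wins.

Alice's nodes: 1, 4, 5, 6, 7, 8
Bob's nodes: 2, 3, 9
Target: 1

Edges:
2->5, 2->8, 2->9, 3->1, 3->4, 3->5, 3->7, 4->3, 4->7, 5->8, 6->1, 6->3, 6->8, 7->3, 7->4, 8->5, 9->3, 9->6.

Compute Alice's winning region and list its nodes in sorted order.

1, 6

A0 = {1}
A1: add {6} — 6 (Alice) has 6→1.
A2 = A1; e.g. 2 (Bob) can still go to 5. Fixed point.
Alice's winning region = {1, 6}.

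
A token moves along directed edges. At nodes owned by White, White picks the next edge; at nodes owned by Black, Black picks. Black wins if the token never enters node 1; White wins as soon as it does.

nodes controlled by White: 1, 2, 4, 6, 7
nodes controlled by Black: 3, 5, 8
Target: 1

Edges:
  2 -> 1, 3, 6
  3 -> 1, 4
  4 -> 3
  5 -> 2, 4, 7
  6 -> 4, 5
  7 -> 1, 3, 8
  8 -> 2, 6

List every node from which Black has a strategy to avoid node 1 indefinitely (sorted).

3, 4, 5, 6, 8

A0 = {1}
A1: add {2, 7} — 2 (White) has 2→1; 7 (White) has 7→1.
A2 = A1; e.g. 3 (Black) can still go to 4. Fixed point.
White's attractor = {1, 2, 7}; Black avoids the target exactly from the complement.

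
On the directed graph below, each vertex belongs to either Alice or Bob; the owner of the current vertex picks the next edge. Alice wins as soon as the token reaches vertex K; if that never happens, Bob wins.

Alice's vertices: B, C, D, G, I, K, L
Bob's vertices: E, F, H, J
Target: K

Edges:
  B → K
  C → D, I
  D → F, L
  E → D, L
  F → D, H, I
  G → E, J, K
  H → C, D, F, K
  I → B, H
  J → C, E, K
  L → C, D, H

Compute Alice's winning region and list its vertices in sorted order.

A0 = {K}
A1: add {B, G} — B (Alice) has B→K; G (Alice) has G→K.
A2: add {I} — I (Alice) has I→B.
A3: add {C} — C (Alice) has C→I.
A4: add {L} — L (Alice) has L→C.
A5: add {D} — D (Alice) has D→L.
A6: add {E} — E (Bob): all of {D, L} already in.
A7: add {J} — J (Bob): all of {C, E, K} already in.
A8 = A7; e.g. F (Bob) can still go to H. Fixed point.
Alice's winning region = {B, C, D, E, G, I, J, K, L}.

B, C, D, E, G, I, J, K, L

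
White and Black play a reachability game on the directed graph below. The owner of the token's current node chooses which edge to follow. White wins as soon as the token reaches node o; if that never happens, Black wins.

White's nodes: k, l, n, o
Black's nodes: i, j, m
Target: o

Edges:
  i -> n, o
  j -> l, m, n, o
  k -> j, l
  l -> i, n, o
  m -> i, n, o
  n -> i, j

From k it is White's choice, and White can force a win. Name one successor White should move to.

l

A0 = {o}
A1: add {l} — l (White) has l→o.
A2: add {k} — k (White) has k→l.
A3 = A2; e.g. i (Black) can still go to n. Fixed point.
From k, successor l is in the attractor (rank 1); the other successor j is not.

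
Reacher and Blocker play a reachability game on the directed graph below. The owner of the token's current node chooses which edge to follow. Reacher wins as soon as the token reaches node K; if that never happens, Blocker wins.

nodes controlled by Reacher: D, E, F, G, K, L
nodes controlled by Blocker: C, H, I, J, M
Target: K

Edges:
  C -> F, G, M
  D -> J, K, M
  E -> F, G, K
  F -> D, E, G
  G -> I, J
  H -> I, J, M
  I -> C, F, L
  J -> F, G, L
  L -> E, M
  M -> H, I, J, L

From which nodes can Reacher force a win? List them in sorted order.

D, E, F, K, L

A0 = {K}
A1: add {D, E} — D (Reacher) has D→K; E (Reacher) has E→K.
A2: add {F, L} — F (Reacher) has F→D; L (Reacher) has L→E.
A3 = A2; e.g. C (Blocker) can still go to G. Fixed point.
Reacher's winning region = {D, E, F, K, L}.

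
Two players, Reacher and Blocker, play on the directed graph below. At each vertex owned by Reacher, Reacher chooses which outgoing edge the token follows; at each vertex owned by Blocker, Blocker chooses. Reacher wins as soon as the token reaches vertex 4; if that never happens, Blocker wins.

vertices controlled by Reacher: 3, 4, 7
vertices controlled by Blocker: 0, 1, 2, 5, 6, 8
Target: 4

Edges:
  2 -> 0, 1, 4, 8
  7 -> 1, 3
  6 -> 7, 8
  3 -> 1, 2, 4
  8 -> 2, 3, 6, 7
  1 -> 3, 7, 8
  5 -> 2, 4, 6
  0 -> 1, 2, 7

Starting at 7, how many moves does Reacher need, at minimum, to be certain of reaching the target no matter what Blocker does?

A0 = {4}
A1: add {3} — 3 (Reacher) has 3→4.
A2: add {7} — 7 (Reacher) has 7→3.
A3 = A2; e.g. 0 (Blocker) can still go to 1. Fixed point.
7 enters the attractor at level 2, so Reacher can force the target in 2 moves from there.

2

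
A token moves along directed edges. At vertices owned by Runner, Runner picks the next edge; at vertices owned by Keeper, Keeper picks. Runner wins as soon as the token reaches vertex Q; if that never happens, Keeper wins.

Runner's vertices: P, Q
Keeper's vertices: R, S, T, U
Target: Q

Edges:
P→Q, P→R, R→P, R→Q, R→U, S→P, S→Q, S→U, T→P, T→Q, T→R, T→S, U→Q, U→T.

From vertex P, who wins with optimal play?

Runner

A0 = {Q}
A1: add {P} — P (Runner) has P→Q.
A2 = A1; e.g. R (Keeper) can still go to U. Fixed point.
P ∈ A1, so Runner can force the target.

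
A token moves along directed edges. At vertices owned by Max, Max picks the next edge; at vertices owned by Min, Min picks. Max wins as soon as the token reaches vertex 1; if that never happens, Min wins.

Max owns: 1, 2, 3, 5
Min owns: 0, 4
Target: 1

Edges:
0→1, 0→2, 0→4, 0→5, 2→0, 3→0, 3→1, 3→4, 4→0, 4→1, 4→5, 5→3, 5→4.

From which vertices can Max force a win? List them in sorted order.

1, 3, 5

A0 = {1}
A1: add {3} — 3 (Max) has 3→1.
A2: add {5} — 5 (Max) has 5→3.
A3 = A2; e.g. 0 (Min) can still go to 2. Fixed point.
Max's winning region = {1, 3, 5}.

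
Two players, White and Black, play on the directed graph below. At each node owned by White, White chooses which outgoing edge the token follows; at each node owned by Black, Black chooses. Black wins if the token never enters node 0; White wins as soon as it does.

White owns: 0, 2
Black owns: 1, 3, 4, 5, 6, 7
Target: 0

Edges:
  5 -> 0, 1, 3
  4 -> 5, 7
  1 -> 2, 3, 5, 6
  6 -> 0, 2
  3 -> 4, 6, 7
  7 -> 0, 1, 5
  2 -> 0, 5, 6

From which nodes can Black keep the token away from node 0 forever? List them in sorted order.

A0 = {0}
A1: add {2} — 2 (White) has 2→0.
A2: add {6} — 6 (Black): all of {0, 2} already in.
A3 = A2; e.g. 1 (Black) can still go to 3. Fixed point.
White's attractor = {0, 2, 6}; Black avoids the target exactly from the complement.

1, 3, 4, 5, 7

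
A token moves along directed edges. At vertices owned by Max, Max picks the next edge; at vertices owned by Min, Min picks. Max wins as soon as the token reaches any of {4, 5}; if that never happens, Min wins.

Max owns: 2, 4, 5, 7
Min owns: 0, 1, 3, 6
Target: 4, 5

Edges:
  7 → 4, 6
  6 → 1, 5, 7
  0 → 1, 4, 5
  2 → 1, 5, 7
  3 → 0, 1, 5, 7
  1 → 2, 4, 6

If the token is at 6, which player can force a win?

Min

A0 = {4, 5}
A1: add {2, 7} — 2 (Max) has 2→5; 7 (Max) has 7→4.
A2 = A1; e.g. 0 (Min) can still go to 1. Fixed point.
6 never enters the attractor, so Min can avoid the target forever.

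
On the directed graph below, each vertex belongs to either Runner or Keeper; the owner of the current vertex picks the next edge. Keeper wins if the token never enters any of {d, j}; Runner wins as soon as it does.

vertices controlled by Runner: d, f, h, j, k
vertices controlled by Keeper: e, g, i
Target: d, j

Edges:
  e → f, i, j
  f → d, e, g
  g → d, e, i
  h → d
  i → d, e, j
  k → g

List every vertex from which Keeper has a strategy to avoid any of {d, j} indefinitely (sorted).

e, g, i, k

A0 = {d, j}
A1: add {f, h} — f (Runner) has f→d; h (Runner) has h→d.
A2 = A1; e.g. e (Keeper) can still go to i. Fixed point.
Runner's attractor = {d, f, h, j}; Keeper avoids the target exactly from the complement.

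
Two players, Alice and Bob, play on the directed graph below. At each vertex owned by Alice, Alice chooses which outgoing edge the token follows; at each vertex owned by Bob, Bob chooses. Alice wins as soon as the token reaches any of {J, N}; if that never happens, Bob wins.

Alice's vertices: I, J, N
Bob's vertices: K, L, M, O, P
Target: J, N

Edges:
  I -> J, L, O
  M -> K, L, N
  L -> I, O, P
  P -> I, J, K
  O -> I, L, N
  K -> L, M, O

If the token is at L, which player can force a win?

A0 = {J, N}
A1: add {I} — I (Alice) has I→J.
A2 = A1; e.g. K (Bob) can still go to L. Fixed point.
L never enters the attractor, so Bob can avoid the target forever.

Bob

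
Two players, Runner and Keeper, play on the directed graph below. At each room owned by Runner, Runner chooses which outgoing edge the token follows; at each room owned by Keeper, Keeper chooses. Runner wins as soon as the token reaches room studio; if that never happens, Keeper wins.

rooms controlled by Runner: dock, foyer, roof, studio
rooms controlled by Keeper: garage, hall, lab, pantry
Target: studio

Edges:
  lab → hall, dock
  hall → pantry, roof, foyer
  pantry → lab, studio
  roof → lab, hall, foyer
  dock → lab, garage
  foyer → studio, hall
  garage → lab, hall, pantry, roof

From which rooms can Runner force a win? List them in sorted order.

A0 = {studio}
A1: add {foyer} — foyer (Runner) has foyer→studio.
A2: add {roof} — roof (Runner) has roof→foyer.
A3 = A2; e.g. lab (Keeper) can still go to hall. Fixed point.
Runner's winning region = {foyer, roof, studio}.

foyer, roof, studio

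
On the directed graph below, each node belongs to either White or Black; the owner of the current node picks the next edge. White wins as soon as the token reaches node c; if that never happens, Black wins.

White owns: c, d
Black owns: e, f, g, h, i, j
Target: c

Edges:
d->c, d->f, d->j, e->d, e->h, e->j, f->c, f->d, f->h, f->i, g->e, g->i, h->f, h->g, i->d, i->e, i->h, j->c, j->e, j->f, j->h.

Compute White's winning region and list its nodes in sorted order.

c, d

A0 = {c}
A1: add {d} — d (White) has d→c.
A2 = A1; e.g. e (Black) can still go to h. Fixed point.
White's winning region = {c, d}.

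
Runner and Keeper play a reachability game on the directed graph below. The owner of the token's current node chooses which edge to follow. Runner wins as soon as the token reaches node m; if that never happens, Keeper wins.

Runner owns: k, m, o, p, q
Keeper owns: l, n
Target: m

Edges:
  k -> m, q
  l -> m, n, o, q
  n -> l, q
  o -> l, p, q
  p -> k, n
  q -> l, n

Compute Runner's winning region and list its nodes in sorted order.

k, m, o, p

A0 = {m}
A1: add {k} — k (Runner) has k→m.
A2: add {p} — p (Runner) has p→k.
A3: add {o} — o (Runner) has o→p.
A4 = A3; e.g. l (Keeper) can still go to n. Fixed point.
Runner's winning region = {k, m, o, p}.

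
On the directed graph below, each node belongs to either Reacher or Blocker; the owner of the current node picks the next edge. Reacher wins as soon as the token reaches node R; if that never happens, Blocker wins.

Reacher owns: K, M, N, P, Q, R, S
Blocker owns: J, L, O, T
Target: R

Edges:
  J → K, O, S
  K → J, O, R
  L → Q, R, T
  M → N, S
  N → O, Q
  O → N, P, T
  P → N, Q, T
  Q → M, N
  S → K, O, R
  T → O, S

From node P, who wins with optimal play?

A0 = {R}
A1: add {K, S} — K (Reacher) has K→R; S (Reacher) has S→R.
A2: add {M} — M (Reacher) has M→S.
A3: add {Q} — Q (Reacher) has Q→M.
A4: add {N, P} — N (Reacher) has N→Q; P (Reacher) has P→Q.
A5 = A4; e.g. J (Blocker) can still go to O. Fixed point.
P ∈ A4, so Reacher can force the target.

Reacher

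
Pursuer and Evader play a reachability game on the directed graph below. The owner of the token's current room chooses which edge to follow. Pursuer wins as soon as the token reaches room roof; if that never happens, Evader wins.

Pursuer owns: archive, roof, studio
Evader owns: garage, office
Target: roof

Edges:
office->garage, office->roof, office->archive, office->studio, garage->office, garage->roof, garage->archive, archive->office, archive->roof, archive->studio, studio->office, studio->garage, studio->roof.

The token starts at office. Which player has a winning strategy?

A0 = {roof}
A1: add {archive, studio} — archive (Pursuer) has archive→roof; studio (Pursuer) has studio→roof.
A2 = A1; e.g. office (Evader) can still go to garage. Fixed point.
office never enters the attractor, so Evader can avoid the target forever.

Evader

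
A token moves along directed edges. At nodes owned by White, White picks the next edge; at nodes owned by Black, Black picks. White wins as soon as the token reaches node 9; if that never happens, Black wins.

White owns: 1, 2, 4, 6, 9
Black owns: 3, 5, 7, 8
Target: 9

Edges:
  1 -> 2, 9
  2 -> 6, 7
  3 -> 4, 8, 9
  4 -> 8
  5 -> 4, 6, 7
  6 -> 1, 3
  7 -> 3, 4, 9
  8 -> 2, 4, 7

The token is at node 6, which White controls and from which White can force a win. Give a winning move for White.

A0 = {9}
A1: add {1} — 1 (White) has 1→9.
A2: add {6} — 6 (White) has 6→1.
A3: add {2} — 2 (White) has 2→6.
A4 = A3; e.g. 3 (Black) can still go to 4. Fixed point.
From 6, successor 1 is in the attractor (rank 1); the other successor 3 is not.

1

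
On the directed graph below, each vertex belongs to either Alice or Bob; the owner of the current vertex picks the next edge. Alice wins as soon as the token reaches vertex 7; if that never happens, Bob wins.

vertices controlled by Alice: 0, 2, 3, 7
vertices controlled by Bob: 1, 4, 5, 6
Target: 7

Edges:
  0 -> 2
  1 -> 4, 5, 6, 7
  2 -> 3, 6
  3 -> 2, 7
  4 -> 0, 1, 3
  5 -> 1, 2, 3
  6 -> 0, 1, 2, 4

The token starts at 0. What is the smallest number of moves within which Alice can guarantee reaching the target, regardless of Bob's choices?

3

A0 = {7}
A1: add {3} — 3 (Alice) has 3→7.
A2: add {2} — 2 (Alice) has 2→3.
A3: add {0} — 0 (Alice) has 0→2.
A4 = A3; e.g. 1 (Bob) can still go to 4. Fixed point.
0 enters the attractor at level 3, so Alice can force the target in 3 moves from there.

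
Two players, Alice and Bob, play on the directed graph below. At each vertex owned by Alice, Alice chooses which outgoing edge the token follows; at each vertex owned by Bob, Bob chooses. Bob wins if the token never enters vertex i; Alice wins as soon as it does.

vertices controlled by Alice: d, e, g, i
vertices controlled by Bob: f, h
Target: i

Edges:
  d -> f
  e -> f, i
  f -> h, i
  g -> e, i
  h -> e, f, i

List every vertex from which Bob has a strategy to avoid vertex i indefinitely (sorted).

d, f, h

A0 = {i}
A1: add {e, g} — e (Alice) has e→i; g (Alice) has g→i.
A2 = A1; e.g. d (Alice) has no edge into A1. Fixed point.
Alice's attractor = {e, g, i}; Bob avoids the target exactly from the complement.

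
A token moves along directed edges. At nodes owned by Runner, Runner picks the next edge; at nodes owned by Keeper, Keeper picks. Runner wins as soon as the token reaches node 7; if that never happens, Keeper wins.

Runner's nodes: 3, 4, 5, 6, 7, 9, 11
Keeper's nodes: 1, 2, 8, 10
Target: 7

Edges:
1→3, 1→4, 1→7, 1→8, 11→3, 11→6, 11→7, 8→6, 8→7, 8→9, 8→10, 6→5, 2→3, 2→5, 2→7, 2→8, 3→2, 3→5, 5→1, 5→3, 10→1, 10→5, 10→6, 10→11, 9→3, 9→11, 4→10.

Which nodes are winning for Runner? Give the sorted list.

7, 9, 11

A0 = {7}
A1: add {11} — 11 (Runner) has 11→7.
A2: add {9} — 9 (Runner) has 9→11.
A3 = A2; e.g. 1 (Keeper) can still go to 3. Fixed point.
Runner's winning region = {7, 9, 11}.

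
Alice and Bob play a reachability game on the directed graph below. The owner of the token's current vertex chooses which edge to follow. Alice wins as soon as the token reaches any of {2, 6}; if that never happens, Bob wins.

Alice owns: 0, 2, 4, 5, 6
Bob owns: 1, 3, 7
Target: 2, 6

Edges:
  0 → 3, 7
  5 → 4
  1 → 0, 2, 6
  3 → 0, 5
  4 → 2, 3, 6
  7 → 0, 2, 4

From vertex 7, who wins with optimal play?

Bob

A0 = {2, 6}
A1: add {4} — 4 (Alice) has 4→2.
A2: add {5} — 5 (Alice) has 5→4.
A3 = A2; e.g. 0 (Alice) has no edge into A2. Fixed point.
7 never enters the attractor, so Bob can avoid the target forever.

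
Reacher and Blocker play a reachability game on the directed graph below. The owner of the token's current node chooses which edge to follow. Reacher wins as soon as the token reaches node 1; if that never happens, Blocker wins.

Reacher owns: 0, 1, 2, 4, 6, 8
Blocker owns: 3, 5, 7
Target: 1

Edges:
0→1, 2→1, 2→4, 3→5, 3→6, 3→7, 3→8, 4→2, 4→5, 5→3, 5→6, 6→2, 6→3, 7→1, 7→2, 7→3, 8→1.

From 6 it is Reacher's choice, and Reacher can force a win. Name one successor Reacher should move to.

2

A0 = {1}
A1: add {0, 2, 8} — 0 (Reacher) has 0→1; 2 (Reacher) has 2→1; 8 (Reacher) has 8→1.
A2: add {4, 6} — 4 (Reacher) has 4→2; 6 (Reacher) has 6→2.
A3 = A2; e.g. 3 (Blocker) can still go to 5. Fixed point.
From 6, successor 2 is in the attractor (rank 1); the other successor 3 is not.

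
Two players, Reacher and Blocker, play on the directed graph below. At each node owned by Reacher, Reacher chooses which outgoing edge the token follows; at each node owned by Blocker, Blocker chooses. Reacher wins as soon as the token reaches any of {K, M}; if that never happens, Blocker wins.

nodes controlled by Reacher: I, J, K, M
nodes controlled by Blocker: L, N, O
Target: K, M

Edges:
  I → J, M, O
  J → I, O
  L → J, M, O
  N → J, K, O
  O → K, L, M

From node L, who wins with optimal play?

Blocker

A0 = {K, M}
A1: add {I} — I (Reacher) has I→M.
A2: add {J} — J (Reacher) has J→I.
A3 = A2; e.g. L (Blocker) can still go to O. Fixed point.
L never enters the attractor, so Blocker can avoid the target forever.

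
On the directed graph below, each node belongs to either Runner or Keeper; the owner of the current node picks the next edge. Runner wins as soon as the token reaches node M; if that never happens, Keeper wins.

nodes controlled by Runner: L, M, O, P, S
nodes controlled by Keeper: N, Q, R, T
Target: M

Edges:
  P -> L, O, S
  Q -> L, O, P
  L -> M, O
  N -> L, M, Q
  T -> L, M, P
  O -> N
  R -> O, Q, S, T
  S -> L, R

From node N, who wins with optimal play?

A0 = {M}
A1: add {L} — L (Runner) has L→M.
A2: add {P, S} — P (Runner) has P→L; S (Runner) has S→L.
A3: add {T} — T (Keeper): all of {L, M, P} already in.
A4 = A3; e.g. N (Keeper) can still go to Q. Fixed point.
N never enters the attractor, so Keeper can avoid the target forever.

Keeper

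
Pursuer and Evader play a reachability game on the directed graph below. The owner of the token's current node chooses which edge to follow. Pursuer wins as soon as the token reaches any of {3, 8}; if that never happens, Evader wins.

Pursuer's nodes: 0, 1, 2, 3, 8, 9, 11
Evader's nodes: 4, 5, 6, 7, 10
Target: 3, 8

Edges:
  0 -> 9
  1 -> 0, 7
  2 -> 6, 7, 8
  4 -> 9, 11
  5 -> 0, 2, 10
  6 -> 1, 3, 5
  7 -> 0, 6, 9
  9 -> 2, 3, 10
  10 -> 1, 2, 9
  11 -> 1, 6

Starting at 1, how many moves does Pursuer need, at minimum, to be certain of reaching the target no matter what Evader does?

A0 = {3, 8}
A1: add {2, 9} — 2 (Pursuer) has 2→8; 9 (Pursuer) has 9→3.
A2: add {0} — 0 (Pursuer) has 0→9.
A3: add {1} — 1 (Pursuer) has 1→0.
1 enters the attractor at level 3, so Pursuer can force the target in 3 moves from there.

3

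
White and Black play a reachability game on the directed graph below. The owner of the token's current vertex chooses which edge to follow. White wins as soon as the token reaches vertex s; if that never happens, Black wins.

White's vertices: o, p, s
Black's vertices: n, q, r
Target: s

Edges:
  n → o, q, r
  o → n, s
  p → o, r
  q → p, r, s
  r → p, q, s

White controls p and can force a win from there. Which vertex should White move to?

o

A0 = {s}
A1: add {o} — o (White) has o→s.
A2: add {p} — p (White) has p→o.
A3 = A2; e.g. n (Black) can still go to q. Fixed point.
From p, successor o is in the attractor (rank 1); the other successor r is not.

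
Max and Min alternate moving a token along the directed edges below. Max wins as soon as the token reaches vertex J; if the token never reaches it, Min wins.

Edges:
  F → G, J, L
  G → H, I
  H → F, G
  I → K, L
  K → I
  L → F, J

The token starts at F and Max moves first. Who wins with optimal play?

Track states (vertex, player-to-move).
A0 = {(J,Max), (J,Min)}
A1: add {(F,Max), (L,Max)}.
(F,Max) ∈ A1 ⇒ Max forces the target.

Max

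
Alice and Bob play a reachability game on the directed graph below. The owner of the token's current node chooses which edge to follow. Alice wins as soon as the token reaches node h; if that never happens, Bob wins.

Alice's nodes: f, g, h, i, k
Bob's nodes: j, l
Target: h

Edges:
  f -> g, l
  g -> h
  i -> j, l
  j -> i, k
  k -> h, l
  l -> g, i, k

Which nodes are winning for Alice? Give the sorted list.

f, g, h, k

A0 = {h}
A1: add {g, k} — g (Alice) has g→h; k (Alice) has k→h.
A2: add {f} — f (Alice) has f→g.
A3 = A2; e.g. i (Alice) has no edge into A2. Fixed point.
Alice's winning region = {f, g, h, k}.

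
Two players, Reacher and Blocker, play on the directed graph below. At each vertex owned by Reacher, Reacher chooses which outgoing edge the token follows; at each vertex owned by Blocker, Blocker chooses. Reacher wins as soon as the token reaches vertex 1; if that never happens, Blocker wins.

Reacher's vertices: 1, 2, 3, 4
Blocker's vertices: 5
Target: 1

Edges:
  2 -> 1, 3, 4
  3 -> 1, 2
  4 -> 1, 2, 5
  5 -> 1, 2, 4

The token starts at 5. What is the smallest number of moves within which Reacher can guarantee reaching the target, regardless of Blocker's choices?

2

A0 = {1}
A1: add {2, 3, 4} — 2 (Reacher) has 2→1; 3 (Reacher) has 3→1; 4 (Reacher) has 4→1.
A2: add {5} — 5 (Blocker): all of {1, 2, 4} already in.
A2 = all vertices. Fixed point.
5 enters the attractor at level 2, so Reacher can force the target in 2 moves from there.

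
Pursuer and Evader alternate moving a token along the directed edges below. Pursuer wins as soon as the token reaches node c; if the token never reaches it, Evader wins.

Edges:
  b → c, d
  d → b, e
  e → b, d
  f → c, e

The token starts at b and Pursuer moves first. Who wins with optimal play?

Track states (vertex, player-to-move).
A0 = {(c,Pursuer), (c,Evader)}
A1: add {(b,Pursuer), (f,Pursuer)}.
(b,Pursuer) ∈ A1 ⇒ Pursuer forces the target.

Pursuer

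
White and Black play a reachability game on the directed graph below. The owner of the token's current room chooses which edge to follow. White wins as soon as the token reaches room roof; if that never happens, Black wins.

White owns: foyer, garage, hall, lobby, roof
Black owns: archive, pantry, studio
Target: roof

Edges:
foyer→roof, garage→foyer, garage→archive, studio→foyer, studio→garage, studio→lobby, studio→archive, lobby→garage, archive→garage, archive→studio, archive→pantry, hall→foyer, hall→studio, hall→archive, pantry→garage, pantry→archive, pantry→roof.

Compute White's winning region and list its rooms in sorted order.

foyer, garage, hall, lobby, roof

A0 = {roof}
A1: add {foyer} — foyer (White) has foyer→roof.
A2: add {garage, hall} — garage (White) has garage→foyer; hall (White) has hall→foyer.
A3: add {lobby} — lobby (White) has lobby→garage.
A4 = A3; e.g. studio (Black) can still go to archive. Fixed point.
White's winning region = {foyer, garage, hall, lobby, roof}.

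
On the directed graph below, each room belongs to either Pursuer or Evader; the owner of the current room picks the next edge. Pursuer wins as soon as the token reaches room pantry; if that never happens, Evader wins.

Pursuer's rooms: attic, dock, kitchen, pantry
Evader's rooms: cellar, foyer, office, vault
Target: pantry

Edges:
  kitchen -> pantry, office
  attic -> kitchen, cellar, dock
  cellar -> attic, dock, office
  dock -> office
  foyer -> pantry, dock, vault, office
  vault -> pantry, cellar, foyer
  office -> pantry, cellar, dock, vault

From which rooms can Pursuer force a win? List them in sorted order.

attic, kitchen, pantry

A0 = {pantry}
A1: add {kitchen} — kitchen (Pursuer) has kitchen→pantry.
A2: add {attic} — attic (Pursuer) has attic→kitchen.
A3 = A2; e.g. cellar (Evader) can still go to dock. Fixed point.
Pursuer's winning region = {attic, kitchen, pantry}.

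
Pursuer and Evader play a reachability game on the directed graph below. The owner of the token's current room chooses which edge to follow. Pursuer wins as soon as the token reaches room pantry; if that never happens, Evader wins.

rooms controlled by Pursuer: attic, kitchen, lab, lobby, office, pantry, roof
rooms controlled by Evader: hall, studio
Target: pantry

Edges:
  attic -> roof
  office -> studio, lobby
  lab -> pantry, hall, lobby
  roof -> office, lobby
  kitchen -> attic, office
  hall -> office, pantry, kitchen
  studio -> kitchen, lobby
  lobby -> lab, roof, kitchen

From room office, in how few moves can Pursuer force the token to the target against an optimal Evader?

3

A0 = {pantry}
A1: add {lab} — lab (Pursuer) has lab→pantry.
A2: add {lobby} — lobby (Pursuer) has lobby→lab.
A3: add {office, roof} — office (Pursuer) has office→lobby; roof (Pursuer) has roof→lobby.
office enters the attractor at level 3, so Pursuer can force the target in 3 moves from there.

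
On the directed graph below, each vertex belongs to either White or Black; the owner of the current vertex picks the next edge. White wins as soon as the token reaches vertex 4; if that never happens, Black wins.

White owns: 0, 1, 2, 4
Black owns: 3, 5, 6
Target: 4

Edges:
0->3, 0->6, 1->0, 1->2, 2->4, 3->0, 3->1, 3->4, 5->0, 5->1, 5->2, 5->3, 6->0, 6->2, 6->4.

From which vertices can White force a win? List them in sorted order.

1, 2, 4

A0 = {4}
A1: add {2} — 2 (White) has 2→4.
A2: add {1} — 1 (White) has 1→2.
A3 = A2; e.g. 0 (White) has no edge into A2. Fixed point.
White's winning region = {1, 2, 4}.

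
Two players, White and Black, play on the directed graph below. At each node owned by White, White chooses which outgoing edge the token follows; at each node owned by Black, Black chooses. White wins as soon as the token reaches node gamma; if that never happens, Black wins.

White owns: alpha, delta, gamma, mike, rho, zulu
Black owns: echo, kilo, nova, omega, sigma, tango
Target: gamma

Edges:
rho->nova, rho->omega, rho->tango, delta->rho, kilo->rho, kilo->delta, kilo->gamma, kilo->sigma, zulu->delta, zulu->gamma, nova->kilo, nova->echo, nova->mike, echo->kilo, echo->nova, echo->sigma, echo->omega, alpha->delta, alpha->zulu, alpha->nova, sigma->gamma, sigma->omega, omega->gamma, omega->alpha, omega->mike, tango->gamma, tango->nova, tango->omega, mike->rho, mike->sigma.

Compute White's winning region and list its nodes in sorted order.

A0 = {gamma}
A1: add {zulu} — zulu (White) has zulu→gamma.
A2: add {alpha} — alpha (White) has alpha→zulu.
A3 = A2; e.g. rho (White) has no edge into A2. Fixed point.
White's winning region = {alpha, gamma, zulu}.

alpha, gamma, zulu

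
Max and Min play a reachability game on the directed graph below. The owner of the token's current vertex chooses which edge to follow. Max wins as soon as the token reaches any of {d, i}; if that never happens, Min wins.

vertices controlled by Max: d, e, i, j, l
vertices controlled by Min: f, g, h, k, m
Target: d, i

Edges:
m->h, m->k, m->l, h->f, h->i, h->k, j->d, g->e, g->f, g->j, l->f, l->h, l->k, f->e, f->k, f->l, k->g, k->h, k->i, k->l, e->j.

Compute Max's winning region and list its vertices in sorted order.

A0 = {d, i}
A1: add {j} — j (Max) has j→d.
A2: add {e} — e (Max) has e→j.
A3 = A2; e.g. f (Min) can still go to k. Fixed point.
Max's winning region = {d, e, i, j}.

d, e, i, j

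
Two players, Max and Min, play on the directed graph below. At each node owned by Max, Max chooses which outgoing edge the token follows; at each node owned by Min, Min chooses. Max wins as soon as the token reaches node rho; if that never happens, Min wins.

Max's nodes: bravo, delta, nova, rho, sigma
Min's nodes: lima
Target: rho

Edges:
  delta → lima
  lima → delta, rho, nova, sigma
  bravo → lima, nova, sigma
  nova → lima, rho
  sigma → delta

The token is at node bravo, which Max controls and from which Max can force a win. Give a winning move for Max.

A0 = {rho}
A1: add {nova} — nova (Max) has nova→rho.
A2: add {bravo} — bravo (Max) has bravo→nova.
A3 = A2; e.g. delta (Max) has no edge into A2. Fixed point.
From bravo, successor nova is in the attractor (rank 1); the other successors lima, sigma are not.

nova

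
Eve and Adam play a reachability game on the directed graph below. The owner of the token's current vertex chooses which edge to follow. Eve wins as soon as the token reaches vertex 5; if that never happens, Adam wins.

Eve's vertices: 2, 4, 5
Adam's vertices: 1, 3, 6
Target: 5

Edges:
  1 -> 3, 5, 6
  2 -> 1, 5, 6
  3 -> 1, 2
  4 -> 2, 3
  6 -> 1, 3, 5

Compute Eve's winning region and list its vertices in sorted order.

2, 4, 5

A0 = {5}
A1: add {2} — 2 (Eve) has 2→5.
A2: add {4} — 4 (Eve) has 4→2.
A3 = A2; e.g. 1 (Adam) can still go to 3. Fixed point.
Eve's winning region = {2, 4, 5}.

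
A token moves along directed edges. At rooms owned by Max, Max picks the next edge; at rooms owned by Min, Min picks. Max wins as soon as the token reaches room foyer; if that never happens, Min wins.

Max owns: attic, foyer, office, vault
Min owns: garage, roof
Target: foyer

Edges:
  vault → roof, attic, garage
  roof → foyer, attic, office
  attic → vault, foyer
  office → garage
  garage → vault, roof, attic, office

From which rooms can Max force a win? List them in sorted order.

attic, foyer, vault

A0 = {foyer}
A1: add {attic} — attic (Max) has attic→foyer.
A2: add {vault} — vault (Max) has vault→attic.
A3 = A2; e.g. roof (Min) can still go to office. Fixed point.
Max's winning region = {attic, foyer, vault}.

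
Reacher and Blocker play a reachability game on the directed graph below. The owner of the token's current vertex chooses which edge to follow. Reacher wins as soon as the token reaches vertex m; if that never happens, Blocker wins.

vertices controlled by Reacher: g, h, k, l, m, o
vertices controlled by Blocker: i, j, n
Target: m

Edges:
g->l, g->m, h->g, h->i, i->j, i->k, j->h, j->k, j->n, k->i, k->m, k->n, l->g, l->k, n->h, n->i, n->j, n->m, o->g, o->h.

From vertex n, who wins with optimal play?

A0 = {m}
A1: add {g, k} — g (Reacher) has g→m; k (Reacher) has k→m.
A2: add {h, l, o} — h (Reacher) has h→g; l (Reacher) has l→g; o (Reacher) has o→g.
A3 = A2; e.g. i (Blocker) can still go to j. Fixed point.
n never enters the attractor, so Blocker can avoid the target forever.

Blocker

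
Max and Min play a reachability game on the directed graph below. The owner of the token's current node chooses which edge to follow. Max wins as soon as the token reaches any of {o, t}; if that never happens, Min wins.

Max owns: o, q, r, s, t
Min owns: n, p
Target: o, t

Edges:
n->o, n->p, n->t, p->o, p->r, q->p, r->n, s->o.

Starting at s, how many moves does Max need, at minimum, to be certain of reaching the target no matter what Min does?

1

A0 = {o, t}
A1: add {s} — s (Max) has s→o.
A2 = A1; e.g. n (Min) can still go to p. Fixed point.
s enters the attractor at level 1, so Max can force the target in 1 move from there.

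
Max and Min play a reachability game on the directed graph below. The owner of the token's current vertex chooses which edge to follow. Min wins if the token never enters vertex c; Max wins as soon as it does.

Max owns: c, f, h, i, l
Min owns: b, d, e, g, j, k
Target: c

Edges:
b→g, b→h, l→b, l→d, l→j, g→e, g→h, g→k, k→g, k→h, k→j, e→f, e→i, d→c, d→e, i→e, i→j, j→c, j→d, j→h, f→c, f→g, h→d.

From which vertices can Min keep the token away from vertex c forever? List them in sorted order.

b, d, e, g, h, i, j, k, l

A0 = {c}
A1: add {f} — f (Max) has f→c.
A2 = A1; e.g. b (Min) can still go to g. Fixed point.
Max's attractor = {c, f}; Min avoids the target exactly from the complement.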